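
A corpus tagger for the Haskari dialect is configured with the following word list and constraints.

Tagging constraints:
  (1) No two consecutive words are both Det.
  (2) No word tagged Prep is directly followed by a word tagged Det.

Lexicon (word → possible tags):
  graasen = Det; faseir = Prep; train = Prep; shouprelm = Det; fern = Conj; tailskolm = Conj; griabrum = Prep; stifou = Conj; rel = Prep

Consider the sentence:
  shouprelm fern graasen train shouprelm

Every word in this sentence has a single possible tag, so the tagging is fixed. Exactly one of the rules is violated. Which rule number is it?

2

Fixed tagging: Det Conj Det Prep Det.
Checking each rule: R1 pass, R2 fail.
Only rule 2 fails.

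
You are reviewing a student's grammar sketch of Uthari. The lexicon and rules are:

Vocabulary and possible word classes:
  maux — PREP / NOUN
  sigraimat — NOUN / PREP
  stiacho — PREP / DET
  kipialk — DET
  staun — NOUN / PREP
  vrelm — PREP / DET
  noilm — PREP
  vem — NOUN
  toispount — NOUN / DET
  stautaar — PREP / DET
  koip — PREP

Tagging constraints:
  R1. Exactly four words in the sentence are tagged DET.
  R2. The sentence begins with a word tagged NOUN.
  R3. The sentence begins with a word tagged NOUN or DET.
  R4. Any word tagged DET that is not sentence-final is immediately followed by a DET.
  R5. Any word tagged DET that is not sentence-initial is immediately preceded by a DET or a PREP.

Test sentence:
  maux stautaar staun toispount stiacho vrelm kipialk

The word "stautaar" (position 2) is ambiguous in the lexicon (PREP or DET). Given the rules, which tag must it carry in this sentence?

Candidates per position — 1:maux {PREP,NOUN}; 2:stautaar {PREP,DET}; 3:staun {NOUN,PREP}; 4:toispount {NOUN,DET}; 5:stiacho {PREP,DET}; 6:vrelm {PREP,DET}; 7:kipialk {DET}.
Position 1: PREP is ruled out by rule 2; that leaves NOUN.
Position 2: DET is ruled out by rule 4; that leaves PREP.
Position 4: NOUN is ruled out by rule 1; that leaves DET.
Position 5: PREP is ruled out by rule 1; that leaves DET.
Position 6: PREP is ruled out by rule 1; that leaves DET.
Position 3: NOUN is ruled out by rule 5; that leaves PREP.
That leaves exactly one tagging: NOUN PREP PREP DET DET DET DET.
Check: rule 1 holds; rule 2 holds; rule 3 holds; rule 4 holds; rule 5 holds.

PREP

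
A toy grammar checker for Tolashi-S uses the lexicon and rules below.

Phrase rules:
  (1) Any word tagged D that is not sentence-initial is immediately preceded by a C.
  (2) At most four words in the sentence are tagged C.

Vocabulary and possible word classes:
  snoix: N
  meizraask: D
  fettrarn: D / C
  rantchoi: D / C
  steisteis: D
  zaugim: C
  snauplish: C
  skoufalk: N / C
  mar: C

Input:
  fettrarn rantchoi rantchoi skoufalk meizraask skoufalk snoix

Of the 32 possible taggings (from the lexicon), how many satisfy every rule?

Candidates per position — 1:fettrarn {D,C}; 2:rantchoi {D,C}; 3:rantchoi {D,C}; 4:skoufalk {N,C}; 5:meizraask {D}; 6:skoufalk {N,C}; 7:snoix {N}.
There are 32 candidate sequences in total.
Checking each against the rules leaves 9 sequences.
Count = 9.

9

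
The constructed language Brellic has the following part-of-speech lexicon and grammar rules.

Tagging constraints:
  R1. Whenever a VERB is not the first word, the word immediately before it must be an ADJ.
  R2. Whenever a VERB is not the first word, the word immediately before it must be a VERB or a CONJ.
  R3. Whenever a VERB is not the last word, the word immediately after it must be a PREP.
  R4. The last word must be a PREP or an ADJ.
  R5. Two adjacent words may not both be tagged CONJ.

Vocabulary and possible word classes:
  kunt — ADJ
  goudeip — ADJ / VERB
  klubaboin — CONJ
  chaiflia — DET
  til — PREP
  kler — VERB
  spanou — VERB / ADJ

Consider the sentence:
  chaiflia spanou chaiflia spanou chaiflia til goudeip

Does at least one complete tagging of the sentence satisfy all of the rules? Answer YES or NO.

Candidates per position — 1:chaiflia {DET}; 2:spanou {VERB,ADJ}; 3:chaiflia {DET}; 4:spanou {VERB,ADJ}; 5:chaiflia {DET}; 6:til {PREP}; 7:goudeip {ADJ,VERB}.
One satisfying assignment: DET ADJ DET ADJ DET PREP ADJ.
Checking: rule 1 holds; rule 2 holds; rule 3 holds; rule 4 holds; rule 5 holds.

YES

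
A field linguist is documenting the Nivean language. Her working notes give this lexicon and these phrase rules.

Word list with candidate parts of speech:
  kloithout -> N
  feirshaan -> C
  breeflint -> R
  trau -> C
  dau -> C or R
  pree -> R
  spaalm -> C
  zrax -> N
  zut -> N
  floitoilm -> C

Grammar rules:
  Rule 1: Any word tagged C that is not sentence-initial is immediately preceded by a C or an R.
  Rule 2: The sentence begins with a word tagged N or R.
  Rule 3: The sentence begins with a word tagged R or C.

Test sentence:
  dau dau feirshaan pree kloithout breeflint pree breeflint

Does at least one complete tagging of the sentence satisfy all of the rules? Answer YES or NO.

Candidates per position — 1:dau {C,R}; 2:dau {C,R}; 3:feirshaan {C}; 4:pree {R}; 5:kloithout {N}; 6:breeflint {R}; 7:pree {R}; 8:breeflint {R}.
One satisfying assignment: R C C R N R R R.
Rule-by-rule: rule 1 satisfied; rule 2 satisfied; rule 3 satisfied.

YES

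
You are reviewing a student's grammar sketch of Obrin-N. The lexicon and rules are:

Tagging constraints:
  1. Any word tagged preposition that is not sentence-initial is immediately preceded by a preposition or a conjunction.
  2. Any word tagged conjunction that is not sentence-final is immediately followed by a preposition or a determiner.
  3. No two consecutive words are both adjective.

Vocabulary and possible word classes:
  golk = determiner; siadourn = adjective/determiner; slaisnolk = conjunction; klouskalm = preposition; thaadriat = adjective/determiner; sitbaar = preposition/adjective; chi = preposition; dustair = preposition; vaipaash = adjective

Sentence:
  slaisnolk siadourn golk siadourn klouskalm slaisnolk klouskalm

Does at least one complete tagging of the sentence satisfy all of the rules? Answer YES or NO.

Candidates per position — 1:slaisnolk {conjunction}; 2:siadourn {adjective,determiner}; 3:golk {determiner}; 4:siadourn {adjective,determiner}; 5:klouskalm {preposition}; 6:slaisnolk {conjunction}; 7:klouskalm {preposition}.
Rule 1 cannot be satisfied by any choice of tags from the lexicon.
So there is no consistent tagging.

NO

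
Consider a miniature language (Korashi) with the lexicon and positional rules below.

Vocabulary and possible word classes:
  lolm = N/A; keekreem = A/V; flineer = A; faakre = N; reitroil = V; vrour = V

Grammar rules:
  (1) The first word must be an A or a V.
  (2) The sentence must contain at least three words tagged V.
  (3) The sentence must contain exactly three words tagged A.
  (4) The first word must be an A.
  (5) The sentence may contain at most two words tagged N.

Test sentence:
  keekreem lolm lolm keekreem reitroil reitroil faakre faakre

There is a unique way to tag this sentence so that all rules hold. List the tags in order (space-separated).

A A A V V V N N

Candidates per position — 1:keekreem {A,V}; 2:lolm {N,A}; 3:lolm {N,A}; 4:keekreem {A,V}; 5:reitroil {V}; 6:reitroil {V}; 7:faakre {N}; 8:faakre {N}.
If word 1 were V, no tagging could satisfy rule 4; so word 1 is A.
If word 2 were N, no tagging could satisfy rule 5; so word 2 is A.
If word 3 were N, no tagging could satisfy rule 5; so word 3 is A.
If word 4 were A, no tagging could satisfy rule 2; so word 4 is V.
So the tagging must be: A A A V V V N N.
Rule-by-rule: rule 1 ok; rule 2 ok; rule 3 ok; rule 4 ok; rule 5 ok.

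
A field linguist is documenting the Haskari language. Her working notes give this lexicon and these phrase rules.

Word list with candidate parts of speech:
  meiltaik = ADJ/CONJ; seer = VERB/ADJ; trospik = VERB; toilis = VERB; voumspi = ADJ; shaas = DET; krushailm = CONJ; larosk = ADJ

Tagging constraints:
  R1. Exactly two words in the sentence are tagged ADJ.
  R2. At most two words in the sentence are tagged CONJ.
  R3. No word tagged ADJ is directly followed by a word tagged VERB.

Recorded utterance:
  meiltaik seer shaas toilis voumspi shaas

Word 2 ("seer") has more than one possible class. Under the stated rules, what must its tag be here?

ADJ

Candidates per position — 1:meiltaik {ADJ,CONJ}; 2:seer {VERB,ADJ}; 3:shaas {DET}; 4:toilis {VERB}; 5:voumspi {ADJ}; 6:shaas {DET}.
Position 2: the remaining choice is settled jointly with positions 1 — only ADJ at position 2 is part of a tagging that satisfies every rule.
So the tagging must be: CONJ ADJ DET VERB ADJ DET.
Verifying each rule — rule 1 satisfied; rule 2 satisfied; rule 3 satisfied.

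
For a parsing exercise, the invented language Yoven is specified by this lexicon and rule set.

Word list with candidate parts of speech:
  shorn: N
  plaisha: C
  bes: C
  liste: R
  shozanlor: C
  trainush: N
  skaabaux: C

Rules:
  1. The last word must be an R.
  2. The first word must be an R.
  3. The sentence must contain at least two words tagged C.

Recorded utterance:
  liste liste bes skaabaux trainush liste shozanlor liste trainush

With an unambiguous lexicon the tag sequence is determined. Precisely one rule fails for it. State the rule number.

1

Fixed tagging: R R C C N R C R N.
Rule check: R1 violated, R2 holds, R3 holds.
Only rule 1 fails.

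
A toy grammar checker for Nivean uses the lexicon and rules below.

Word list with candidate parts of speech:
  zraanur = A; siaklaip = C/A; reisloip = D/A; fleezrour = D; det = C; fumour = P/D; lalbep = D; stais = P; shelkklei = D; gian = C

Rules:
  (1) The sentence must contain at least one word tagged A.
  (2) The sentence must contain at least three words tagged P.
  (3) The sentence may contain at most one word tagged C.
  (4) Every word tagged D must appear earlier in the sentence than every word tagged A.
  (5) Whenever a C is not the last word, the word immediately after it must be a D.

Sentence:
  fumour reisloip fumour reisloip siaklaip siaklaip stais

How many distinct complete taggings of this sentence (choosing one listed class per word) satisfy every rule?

Candidates per position — 1:fumour {P,D}; 2:reisloip {D,A}; 3:fumour {P,D}; 4:reisloip {D,A}; 5:siaklaip {C,A}; 6:siaklaip {C,A}; 7:stais {P}.
There are 64 candidate sequences in total.
The sequences that satisfy every rule: P D P D A A P; P D P A A A P; P A P A A A P.
Count = 3.

3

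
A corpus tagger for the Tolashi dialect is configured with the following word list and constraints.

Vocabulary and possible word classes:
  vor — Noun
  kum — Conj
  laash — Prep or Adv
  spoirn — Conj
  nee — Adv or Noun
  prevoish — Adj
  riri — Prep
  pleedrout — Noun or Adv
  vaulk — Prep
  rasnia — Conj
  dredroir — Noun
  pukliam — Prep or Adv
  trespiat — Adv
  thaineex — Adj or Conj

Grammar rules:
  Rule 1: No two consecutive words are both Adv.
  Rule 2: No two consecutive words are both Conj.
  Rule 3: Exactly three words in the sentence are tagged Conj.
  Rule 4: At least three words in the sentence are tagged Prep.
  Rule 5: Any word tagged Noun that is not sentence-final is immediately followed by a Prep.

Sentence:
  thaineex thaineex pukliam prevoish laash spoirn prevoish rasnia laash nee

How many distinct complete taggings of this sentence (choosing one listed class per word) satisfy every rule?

4

Candidates per position — 1:thaineex {Adj,Conj}; 2:thaineex {Adj,Conj}; 3:pukliam {Prep,Adv}; 4:prevoish {Adj}; 5:laash {Prep,Adv}; 6:spoirn {Conj}; 7:prevoish {Adj}; 8:rasnia {Conj}; 9:laash {Prep,Adv}; 10:nee {Adv,Noun}.
There are 64 candidate sequences in total.
The sequences that satisfy every rule: Adj Conj Prep Adj Prep Conj Adj Conj Prep Adv; Adj Conj Prep Adj Prep Conj Adj Conj Prep Noun; Conj Adj Prep Adj Prep Conj Adj Conj Prep Adv; Conj Adj Prep Adj Prep Conj Adj Conj Prep Noun.
Count = 4.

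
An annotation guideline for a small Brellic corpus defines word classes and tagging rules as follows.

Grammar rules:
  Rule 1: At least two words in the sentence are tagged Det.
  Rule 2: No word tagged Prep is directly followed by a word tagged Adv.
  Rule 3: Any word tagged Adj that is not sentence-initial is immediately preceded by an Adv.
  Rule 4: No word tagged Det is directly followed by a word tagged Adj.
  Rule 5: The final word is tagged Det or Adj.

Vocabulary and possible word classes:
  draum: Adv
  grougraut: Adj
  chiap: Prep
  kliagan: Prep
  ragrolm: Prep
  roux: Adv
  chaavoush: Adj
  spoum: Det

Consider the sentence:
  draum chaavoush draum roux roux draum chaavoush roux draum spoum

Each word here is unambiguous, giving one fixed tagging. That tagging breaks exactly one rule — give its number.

Fixed tagging: Adv Adj Adv Adv Adv Adv Adj Adv Adv Det.
Checking each rule: R1 fails, R2 ok, R3 ok, R4 ok, R5 ok.
Only rule 1 fails.

1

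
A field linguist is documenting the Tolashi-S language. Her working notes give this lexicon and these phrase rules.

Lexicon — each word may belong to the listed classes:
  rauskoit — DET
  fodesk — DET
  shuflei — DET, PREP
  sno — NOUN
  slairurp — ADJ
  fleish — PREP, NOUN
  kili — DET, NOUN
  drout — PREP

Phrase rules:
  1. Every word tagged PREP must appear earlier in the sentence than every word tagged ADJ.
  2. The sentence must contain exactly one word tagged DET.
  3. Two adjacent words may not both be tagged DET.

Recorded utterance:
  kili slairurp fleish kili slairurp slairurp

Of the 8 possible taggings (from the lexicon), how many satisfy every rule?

2

Candidates per position — 1:kili {DET,NOUN}; 2:slairurp {ADJ}; 3:fleish {PREP,NOUN}; 4:kili {DET,NOUN}; 5:slairurp {ADJ}; 6:slairurp {ADJ}.
There are 8 candidate sequences in total.
The sequences that satisfy every rule: DET ADJ NOUN NOUN ADJ ADJ; NOUN ADJ NOUN DET ADJ ADJ.
Count = 2.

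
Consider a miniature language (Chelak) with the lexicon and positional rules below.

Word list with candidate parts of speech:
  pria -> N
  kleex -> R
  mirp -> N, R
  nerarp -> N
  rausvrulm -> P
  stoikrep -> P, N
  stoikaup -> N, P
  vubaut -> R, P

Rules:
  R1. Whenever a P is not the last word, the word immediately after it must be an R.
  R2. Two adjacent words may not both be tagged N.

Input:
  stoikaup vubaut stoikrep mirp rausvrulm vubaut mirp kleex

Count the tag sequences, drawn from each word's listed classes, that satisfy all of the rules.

Candidates per position — 1:stoikaup {N,P}; 2:vubaut {R,P}; 3:stoikrep {P,N}; 4:mirp {N,R}; 5:rausvrulm {P}; 6:vubaut {R,P}; 7:mirp {N,R}; 8:kleex {R}.
There are 64 candidate sequences in total.
Checking each against the rules leaves 8 sequences.
Count = 8.

8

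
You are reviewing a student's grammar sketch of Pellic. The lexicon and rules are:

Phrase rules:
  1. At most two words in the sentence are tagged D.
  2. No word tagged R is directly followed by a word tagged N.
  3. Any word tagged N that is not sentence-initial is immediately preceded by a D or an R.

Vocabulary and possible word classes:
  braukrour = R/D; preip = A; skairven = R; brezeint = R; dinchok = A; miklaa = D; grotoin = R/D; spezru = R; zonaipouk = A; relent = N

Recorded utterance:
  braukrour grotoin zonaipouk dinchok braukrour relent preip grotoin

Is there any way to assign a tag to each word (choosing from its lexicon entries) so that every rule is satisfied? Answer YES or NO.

Candidates per position — 1:braukrour {R,D}; 2:grotoin {R,D}; 3:zonaipouk {A}; 4:dinchok {A}; 5:braukrour {R,D}; 6:relent {N}; 7:preip {A}; 8:grotoin {R,D}.
One satisfying assignment: R R A A D N A R.
Verifying each rule — rule 1 ✓; rule 2 ✓; rule 3 ✓.

YES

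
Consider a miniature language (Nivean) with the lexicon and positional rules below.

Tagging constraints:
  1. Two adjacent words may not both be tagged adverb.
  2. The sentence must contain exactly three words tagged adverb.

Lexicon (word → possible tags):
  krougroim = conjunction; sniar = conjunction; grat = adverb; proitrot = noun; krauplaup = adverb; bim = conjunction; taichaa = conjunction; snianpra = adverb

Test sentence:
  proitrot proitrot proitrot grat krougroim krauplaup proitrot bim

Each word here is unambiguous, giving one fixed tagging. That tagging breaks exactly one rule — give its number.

Fixed tagging: noun noun noun adverb conjunction adverb noun conjunction.
Checking each rule: R1 ✓, R2 ✗.
Only rule 2 fails.

2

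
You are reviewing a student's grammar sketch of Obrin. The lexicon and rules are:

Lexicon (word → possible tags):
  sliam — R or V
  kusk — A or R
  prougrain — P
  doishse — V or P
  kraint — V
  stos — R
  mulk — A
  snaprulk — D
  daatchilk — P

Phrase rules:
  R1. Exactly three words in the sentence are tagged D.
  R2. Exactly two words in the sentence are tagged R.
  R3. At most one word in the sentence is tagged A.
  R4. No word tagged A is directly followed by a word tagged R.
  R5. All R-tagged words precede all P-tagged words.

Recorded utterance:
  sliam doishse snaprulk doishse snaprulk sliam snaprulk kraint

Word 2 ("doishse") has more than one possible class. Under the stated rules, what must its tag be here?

Candidates per position — 1:sliam {R,V}; 2:doishse {V,P}; 3:snaprulk {D}; 4:doishse {V,P}; 5:snaprulk {D}; 6:sliam {R,V}; 7:snaprulk {D}; 8:kraint {V}.
If word 1 were V, no tagging could satisfy rule 2; so word 1 is R.
If word 6 were V, no tagging could satisfy rule 2; so word 6 is R.
If word 2 were P, no tagging could satisfy rule 5; so word 2 is V.
If word 4 were P, no tagging could satisfy rule 5; so word 4 is V.
The only consistent sequence is: R V D V D R D V.
Check: rule 1 satisfied; rule 2 satisfied; rule 3 satisfied; rule 4 satisfied; rule 5 satisfied.

V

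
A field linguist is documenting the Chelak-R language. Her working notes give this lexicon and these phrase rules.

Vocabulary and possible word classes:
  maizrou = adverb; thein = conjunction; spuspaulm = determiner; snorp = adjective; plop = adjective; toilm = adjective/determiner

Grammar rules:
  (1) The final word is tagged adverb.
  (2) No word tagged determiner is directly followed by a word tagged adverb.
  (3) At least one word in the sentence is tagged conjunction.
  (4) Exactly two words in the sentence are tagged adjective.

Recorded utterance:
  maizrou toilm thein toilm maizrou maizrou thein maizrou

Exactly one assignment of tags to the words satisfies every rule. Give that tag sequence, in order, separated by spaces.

adverb adjective conjunction adjective adverb adverb conjunction adverb

Candidates per position — 1:maizrou {adverb}; 2:toilm {adjective,determiner}; 3:thein {conjunction}; 4:toilm {adjective,determiner}; 5:maizrou {adverb}; 6:maizrou {adverb}; 7:thein {conjunction}; 8:maizrou {adverb}.
If word 2 were determiner, no tagging could satisfy rule 4; so word 2 is adjective.
If word 4 were determiner, no tagging could satisfy rule 2; so word 4 is adjective.
The unique satisfying tagging is: adverb adjective conjunction adjective adverb adverb conjunction adverb.
Check: rule 1 satisfied; rule 2 satisfied; rule 3 satisfied; rule 4 satisfied.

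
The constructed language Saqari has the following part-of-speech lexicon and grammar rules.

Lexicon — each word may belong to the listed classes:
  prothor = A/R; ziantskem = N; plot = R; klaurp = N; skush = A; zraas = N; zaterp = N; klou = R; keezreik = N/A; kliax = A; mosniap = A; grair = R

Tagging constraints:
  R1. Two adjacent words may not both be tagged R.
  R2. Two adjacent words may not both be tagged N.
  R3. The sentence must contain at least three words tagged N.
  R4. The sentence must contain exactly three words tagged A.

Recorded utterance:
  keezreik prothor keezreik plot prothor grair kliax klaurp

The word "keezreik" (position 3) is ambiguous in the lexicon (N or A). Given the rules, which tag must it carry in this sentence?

Candidates per position — 1:keezreik {N,A}; 2:prothor {A,R}; 3:keezreik {N,A}; 4:plot {R}; 5:prothor {A,R}; 6:grair {R}; 7:kliax {A}; 8:klaurp {N}.
Position 1: A is ruled out by rule 3; that leaves N.
Position 3: A is ruled out by rule 3; that leaves N.
Position 5: R is ruled out by rule 1; that leaves A.
Position 2: R is ruled out by rule 4; that leaves A.
The unique satisfying tagging is: N A N R A R A N.
Rule-by-rule: rule 1 holds; rule 2 holds; rule 3 holds; rule 4 holds.

N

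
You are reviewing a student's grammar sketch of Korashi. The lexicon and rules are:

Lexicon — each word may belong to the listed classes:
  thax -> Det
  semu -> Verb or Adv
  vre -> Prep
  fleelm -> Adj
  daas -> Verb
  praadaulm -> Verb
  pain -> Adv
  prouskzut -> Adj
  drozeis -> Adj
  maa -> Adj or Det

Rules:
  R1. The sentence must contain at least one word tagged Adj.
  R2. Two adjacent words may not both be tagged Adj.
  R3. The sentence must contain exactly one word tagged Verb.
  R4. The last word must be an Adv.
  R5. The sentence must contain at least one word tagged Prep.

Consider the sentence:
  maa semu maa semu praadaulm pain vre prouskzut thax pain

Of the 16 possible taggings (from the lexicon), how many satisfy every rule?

Candidates per position — 1:maa {Adj,Det}; 2:semu {Verb,Adv}; 3:maa {Adj,Det}; 4:semu {Verb,Adv}; 5:praadaulm {Verb}; 6:pain {Adv}; 7:vre {Prep}; 8:prouskzut {Adj}; 9:thax {Det}; 10:pain {Adv}.
There are 16 candidate sequences in total.
The sequences that satisfy every rule: Adj Adv Adj Adv Verb Adv Prep Adj Det Adv; Adj Adv Det Adv Verb Adv Prep Adj Det Adv; Det Adv Adj Adv Verb Adv Prep Adj Det Adv; Det Adv Det Adv Verb Adv Prep Adj Det Adv.
Count = 4.

4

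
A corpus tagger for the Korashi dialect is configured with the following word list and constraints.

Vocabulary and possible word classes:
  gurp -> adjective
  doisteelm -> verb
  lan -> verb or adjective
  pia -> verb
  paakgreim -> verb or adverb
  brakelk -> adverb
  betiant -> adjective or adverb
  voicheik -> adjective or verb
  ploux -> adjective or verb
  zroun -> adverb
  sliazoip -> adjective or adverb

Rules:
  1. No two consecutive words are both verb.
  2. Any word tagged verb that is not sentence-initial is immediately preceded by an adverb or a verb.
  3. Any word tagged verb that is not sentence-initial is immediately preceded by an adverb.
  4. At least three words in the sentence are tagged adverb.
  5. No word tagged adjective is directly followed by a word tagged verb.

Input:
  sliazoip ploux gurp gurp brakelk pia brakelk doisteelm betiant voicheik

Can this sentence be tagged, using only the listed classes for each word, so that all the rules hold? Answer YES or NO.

YES

Candidates per position — 1:sliazoip {adjective,adverb}; 2:ploux {adjective,verb}; 3:gurp {adjective}; 4:gurp {adjective}; 5:brakelk {adverb}; 6:pia {verb}; 7:brakelk {adverb}; 8:doisteelm {verb}; 9:betiant {adjective,adverb}; 10:voicheik {adjective,verb}.
One satisfying assignment: adjective adjective adjective adjective adverb verb adverb verb adverb verb.
Checking: rule 1 satisfied; rule 2 satisfied; rule 3 satisfied; rule 4 satisfied; rule 5 satisfied.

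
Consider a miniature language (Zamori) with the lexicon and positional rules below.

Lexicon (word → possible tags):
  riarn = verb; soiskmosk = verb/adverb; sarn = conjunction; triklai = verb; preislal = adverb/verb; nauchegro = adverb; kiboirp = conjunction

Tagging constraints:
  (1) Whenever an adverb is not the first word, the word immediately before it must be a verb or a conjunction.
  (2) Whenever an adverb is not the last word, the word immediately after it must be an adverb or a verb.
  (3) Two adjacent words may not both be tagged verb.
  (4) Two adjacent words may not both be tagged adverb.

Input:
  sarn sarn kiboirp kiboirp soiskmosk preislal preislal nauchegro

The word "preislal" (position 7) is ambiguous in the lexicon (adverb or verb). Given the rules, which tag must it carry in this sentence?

verb

Candidates per position — 1:sarn {conjunction}; 2:sarn {conjunction}; 3:kiboirp {conjunction}; 4:kiboirp {conjunction}; 5:soiskmosk {verb,adverb}; 6:preislal {adverb,verb}; 7:preislal {adverb,verb}; 8:nauchegro {adverb}.
Word 7 cannot be adverb — rule 1 would then fail for every completion. It is verb.
Word 6 cannot be verb — rule 3 would then fail for every completion. It is adverb.
Word 5 cannot be adverb — rule 1 would then fail for every completion. It is verb.
The only consistent sequence is: conjunction conjunction conjunction conjunction verb adverb verb adverb.
Checking: rule 1 ok; rule 2 ok; rule 3 ok; rule 4 ok.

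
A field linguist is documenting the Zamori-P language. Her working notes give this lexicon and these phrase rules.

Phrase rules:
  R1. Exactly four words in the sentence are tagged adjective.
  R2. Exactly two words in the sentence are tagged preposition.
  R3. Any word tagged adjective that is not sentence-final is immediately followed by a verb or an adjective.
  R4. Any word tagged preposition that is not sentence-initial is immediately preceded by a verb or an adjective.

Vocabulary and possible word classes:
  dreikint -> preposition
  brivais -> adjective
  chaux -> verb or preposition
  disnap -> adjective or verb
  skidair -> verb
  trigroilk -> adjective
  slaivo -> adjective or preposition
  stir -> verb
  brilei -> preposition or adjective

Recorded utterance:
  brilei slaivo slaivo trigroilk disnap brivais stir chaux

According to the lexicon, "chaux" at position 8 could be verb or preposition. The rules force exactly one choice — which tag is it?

Candidates per position — 1:brilei {preposition,adjective}; 2:slaivo {adjective,preposition}; 3:slaivo {adjective,preposition}; 4:trigroilk {adjective}; 5:disnap {adjective,verb}; 6:brivais {adjective}; 7:stir {verb}; 8:chaux {verb,preposition}.
Position 8: the remaining choice is settled jointly with positions 1, 2, 3, 5 — only preposition at position 8 is part of a tagging that satisfies every rule.
The only consistent sequence is: preposition adjective adjective adjective verb adjective verb preposition.
Rule-by-rule: rule 1 holds; rule 2 holds; rule 3 holds; rule 4 holds.

preposition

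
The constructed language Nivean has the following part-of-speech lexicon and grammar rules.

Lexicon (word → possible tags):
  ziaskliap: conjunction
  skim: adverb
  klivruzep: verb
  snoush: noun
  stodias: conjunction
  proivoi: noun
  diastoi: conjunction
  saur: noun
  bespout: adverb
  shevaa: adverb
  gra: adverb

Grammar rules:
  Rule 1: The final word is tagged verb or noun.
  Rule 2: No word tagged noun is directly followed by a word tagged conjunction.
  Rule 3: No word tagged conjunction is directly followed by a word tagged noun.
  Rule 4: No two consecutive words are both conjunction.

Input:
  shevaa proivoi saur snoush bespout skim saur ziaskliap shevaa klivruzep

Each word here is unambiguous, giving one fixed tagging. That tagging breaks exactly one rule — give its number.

Fixed tagging: adverb noun noun noun adverb adverb noun conjunction adverb verb.
Applying the rules: R1 ok, R2 fails, R3 ok, R4 ok.
Only rule 2 fails.

2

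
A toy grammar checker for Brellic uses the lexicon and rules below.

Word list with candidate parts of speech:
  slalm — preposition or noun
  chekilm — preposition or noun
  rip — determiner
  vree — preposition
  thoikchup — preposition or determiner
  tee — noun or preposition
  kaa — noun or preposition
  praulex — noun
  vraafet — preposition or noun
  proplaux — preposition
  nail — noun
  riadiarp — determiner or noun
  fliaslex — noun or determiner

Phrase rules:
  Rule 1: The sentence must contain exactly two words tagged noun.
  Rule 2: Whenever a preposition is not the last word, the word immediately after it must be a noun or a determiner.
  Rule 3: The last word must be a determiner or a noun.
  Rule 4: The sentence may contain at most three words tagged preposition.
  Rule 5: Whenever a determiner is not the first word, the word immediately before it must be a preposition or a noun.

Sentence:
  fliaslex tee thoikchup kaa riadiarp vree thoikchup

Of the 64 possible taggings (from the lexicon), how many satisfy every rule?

7

Candidates per position — 1:fliaslex {noun,determiner}; 2:tee {noun,preposition}; 3:thoikchup {preposition,determiner}; 4:kaa {noun,preposition}; 5:riadiarp {determiner,noun}; 6:vree {preposition}; 7:thoikchup {preposition,determiner}.
There are 64 candidate sequences in total.
Checking each against the rules leaves 7 sequences.
Count = 7.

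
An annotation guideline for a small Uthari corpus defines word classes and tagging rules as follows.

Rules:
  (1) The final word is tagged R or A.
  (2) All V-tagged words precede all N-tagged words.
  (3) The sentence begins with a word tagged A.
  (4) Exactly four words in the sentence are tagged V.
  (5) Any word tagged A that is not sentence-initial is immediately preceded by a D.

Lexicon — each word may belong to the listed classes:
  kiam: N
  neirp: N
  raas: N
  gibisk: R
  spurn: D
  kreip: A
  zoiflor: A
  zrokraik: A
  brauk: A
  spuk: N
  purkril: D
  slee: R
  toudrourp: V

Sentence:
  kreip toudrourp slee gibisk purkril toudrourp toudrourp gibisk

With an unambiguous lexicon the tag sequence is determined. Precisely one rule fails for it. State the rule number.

4

Fixed tagging: A V R R D V V R.
Rule check: R1 ok, R2 ok, R3 ok, R4 fails, R5 ok.
Only rule 4 fails.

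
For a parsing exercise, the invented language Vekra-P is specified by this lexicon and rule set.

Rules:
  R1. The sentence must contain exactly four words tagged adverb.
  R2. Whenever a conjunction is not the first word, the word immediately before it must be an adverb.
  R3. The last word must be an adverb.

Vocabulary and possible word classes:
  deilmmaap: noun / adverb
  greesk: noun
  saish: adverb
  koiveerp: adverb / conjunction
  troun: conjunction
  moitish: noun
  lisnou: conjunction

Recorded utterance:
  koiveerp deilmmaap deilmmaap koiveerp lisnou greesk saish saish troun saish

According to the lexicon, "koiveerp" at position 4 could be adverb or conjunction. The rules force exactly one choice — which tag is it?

adverb

Candidates per position — 1:koiveerp {adverb,conjunction}; 2:deilmmaap {noun,adverb}; 3:deilmmaap {noun,adverb}; 4:koiveerp {adverb,conjunction}; 5:lisnou {conjunction}; 6:greesk {noun}; 7:saish {adverb}; 8:saish {adverb}; 9:troun {conjunction}; 10:saish {adverb}.
If word 4 were conjunction, no tagging could satisfy rule 2; so word 4 is adverb.
If word 1 were adverb, no tagging could satisfy rule 1; so word 1 is conjunction.
If word 2 were adverb, no tagging could satisfy rule 1; so word 2 is noun.
If word 3 were adverb, no tagging could satisfy rule 1; so word 3 is noun.
That leaves exactly one tagging: conjunction noun noun adverb conjunction noun adverb adverb conjunction adverb.
Verifying each rule — rule 1 ok; rule 2 ok; rule 3 ok.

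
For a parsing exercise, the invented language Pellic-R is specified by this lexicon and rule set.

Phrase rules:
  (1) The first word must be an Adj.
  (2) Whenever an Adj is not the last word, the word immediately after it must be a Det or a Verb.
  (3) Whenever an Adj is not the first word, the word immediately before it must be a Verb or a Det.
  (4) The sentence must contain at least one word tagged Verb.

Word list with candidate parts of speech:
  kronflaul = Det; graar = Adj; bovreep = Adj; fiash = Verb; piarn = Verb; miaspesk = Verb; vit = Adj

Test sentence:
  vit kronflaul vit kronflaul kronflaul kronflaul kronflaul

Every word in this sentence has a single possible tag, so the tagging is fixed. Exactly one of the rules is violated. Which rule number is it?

Fixed tagging: Adj Det Adj Det Det Det Det.
Rule check: R1 ✓, R2 ✓, R3 ✓, R4 ✗.
Only rule 4 fails.

4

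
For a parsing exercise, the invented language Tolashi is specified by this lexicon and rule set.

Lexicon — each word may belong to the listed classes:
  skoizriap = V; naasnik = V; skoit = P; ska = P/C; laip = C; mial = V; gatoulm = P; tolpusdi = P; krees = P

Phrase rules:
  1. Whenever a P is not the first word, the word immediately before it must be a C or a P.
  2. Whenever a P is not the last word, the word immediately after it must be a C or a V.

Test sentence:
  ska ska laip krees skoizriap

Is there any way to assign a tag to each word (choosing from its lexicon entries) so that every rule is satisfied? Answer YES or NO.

YES

Candidates per position — 1:ska {P,C}; 2:ska {P,C}; 3:laip {C}; 4:krees {P}; 5:skoizriap {V}.
One satisfying assignment: C P C P V.
Verifying each rule — rule 1 ok; rule 2 ok.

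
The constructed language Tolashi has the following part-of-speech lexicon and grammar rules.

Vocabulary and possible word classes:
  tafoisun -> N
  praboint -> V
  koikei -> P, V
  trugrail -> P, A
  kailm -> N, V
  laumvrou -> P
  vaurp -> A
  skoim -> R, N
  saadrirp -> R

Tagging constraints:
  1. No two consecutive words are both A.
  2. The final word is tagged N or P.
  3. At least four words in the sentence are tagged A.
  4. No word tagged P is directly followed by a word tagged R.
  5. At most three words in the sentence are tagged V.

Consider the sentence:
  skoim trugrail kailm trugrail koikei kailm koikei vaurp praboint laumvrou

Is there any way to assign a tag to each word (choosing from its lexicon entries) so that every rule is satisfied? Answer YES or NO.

NO

Candidates per position — 1:skoim {R,N}; 2:trugrail {P,A}; 3:kailm {N,V}; 4:trugrail {P,A}; 5:koikei {P,V}; 6:kailm {N,V}; 7:koikei {P,V}; 8:vaurp {A}; 9:praboint {V}; 10:laumvrou {P}.
Rule 3 cannot be satisfied by any choice of tags from the lexicon.
So there is no consistent tagging.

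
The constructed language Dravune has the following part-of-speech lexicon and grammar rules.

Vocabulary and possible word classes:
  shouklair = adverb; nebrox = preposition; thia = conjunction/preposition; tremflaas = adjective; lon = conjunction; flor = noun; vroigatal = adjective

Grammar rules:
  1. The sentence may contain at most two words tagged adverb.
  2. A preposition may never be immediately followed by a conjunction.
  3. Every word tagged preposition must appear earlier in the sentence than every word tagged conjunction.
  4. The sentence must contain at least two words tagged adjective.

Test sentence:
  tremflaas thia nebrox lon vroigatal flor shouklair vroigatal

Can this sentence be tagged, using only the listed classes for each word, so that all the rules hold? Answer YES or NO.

Candidates per position — 1:tremflaas {adjective}; 2:thia {conjunction,preposition}; 3:nebrox {preposition}; 4:lon {conjunction}; 5:vroigatal {adjective}; 6:flor {noun}; 7:shouklair {adverb}; 8:vroigatal {adjective}.
Rule 2 cannot be satisfied by any choice of tags from the lexicon.
So there is no consistent tagging.

NO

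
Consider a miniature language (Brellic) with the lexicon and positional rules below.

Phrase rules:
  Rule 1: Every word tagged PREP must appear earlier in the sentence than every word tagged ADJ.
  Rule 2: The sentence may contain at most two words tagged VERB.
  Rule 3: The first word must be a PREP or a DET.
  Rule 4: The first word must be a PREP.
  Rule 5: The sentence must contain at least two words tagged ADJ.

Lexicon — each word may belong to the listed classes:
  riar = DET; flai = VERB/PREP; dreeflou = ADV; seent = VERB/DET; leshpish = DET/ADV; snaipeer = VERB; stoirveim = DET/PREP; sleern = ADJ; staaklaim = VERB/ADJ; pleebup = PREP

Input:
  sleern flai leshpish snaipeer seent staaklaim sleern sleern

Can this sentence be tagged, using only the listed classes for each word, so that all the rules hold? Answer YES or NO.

Candidates per position — 1:sleern {ADJ}; 2:flai {VERB,PREP}; 3:leshpish {DET,ADV}; 4:snaipeer {VERB}; 5:seent {VERB,DET}; 6:staaklaim {VERB,ADJ}; 7:sleern {ADJ}; 8:sleern {ADJ}.
Rule 3 cannot be satisfied by any choice of tags from the lexicon.
So there is no consistent tagging.

NO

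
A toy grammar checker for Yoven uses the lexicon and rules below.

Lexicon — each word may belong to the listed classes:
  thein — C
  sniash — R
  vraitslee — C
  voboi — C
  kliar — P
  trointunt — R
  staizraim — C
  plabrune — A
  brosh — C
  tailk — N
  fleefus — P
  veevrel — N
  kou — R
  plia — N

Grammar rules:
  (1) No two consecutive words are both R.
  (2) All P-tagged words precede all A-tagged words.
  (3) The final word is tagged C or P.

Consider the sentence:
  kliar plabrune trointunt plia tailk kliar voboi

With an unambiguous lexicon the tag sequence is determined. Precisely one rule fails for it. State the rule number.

2

Fixed tagging: P A R N N P C.
Checking each rule: R1 ok, R2 fails, R3 ok.
Only rule 2 fails.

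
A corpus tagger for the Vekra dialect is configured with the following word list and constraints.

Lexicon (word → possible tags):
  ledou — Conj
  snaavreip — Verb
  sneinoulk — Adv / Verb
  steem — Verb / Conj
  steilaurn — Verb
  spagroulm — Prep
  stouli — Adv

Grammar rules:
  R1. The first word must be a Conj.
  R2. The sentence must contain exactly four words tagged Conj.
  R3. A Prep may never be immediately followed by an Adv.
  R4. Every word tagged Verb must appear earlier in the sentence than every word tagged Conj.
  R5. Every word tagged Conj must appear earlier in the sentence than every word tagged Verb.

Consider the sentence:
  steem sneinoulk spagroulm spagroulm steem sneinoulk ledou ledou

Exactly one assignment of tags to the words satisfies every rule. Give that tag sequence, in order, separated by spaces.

Candidates per position — 1:steem {Verb,Conj}; 2:sneinoulk {Adv,Verb}; 3:spagroulm {Prep}; 4:spagroulm {Prep}; 5:steem {Verb,Conj}; 6:sneinoulk {Adv,Verb}; 7:ledou {Conj}; 8:ledou {Conj}.
Position 1: Verb is ruled out by rule 1; that leaves Conj.
Position 2: Verb is ruled out by rule 4; that leaves Adv.
Position 5: Verb is ruled out by rule 2; that leaves Conj.
Position 6: Verb is ruled out by rule 4; that leaves Adv.
So the tagging must be: Conj Adv Prep Prep Conj Adv Conj Conj.
Rule-by-rule: rule 1 holds; rule 2 holds; rule 3 holds; rule 4 holds; rule 5 holds.

Conj Adv Prep Prep Conj Adv Conj Conj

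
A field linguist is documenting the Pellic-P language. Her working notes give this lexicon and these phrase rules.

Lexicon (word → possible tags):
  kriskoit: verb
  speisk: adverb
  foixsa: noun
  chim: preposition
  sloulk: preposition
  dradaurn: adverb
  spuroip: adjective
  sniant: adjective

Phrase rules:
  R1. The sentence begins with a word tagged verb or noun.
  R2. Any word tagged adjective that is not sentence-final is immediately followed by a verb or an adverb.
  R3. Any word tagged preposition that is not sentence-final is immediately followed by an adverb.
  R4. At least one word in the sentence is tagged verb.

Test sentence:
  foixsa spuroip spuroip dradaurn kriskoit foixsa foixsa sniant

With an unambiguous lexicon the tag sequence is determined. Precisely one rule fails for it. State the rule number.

Fixed tagging: noun adjective adjective adverb verb noun noun adjective.
Checking each rule: R1 ✓, R2 ✗, R3 ✓, R4 ✓.
Only rule 2 fails.

2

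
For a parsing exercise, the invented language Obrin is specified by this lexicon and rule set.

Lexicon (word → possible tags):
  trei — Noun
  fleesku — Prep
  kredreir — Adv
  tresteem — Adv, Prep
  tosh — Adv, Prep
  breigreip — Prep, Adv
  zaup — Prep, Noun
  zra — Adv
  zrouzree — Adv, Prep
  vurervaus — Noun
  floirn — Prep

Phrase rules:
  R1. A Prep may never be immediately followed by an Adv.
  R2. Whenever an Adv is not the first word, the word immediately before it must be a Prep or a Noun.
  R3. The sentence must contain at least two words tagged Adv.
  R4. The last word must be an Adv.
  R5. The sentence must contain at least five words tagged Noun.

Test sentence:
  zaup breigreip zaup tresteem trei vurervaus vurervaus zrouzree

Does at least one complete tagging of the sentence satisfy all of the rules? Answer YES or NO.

Candidates per position — 1:zaup {Prep,Noun}; 2:breigreip {Prep,Adv}; 3:zaup {Prep,Noun}; 4:tresteem {Adv,Prep}; 5:trei {Noun}; 6:vurervaus {Noun}; 7:vurervaus {Noun}; 8:zrouzree {Adv,Prep}.
One satisfying assignment: Noun Prep Noun Adv Noun Noun Noun Adv.
Check: rule 1 ✓; rule 2 ✓; rule 3 ✓; rule 4 ✓; rule 5 ✓.

YES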